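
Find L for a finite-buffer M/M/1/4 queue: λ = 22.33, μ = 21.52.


ρ = 22.33/21.52 = 1.0376
L = ρ[1 − (K+1)ρ^K + Kρ^(K+1)] / [(1−ρ)(1−ρ^(K+1))]
Numerator: 1.0376·(1 − 5·1.159273 + 4·1.202908) = 0.015839
Denominator: (-0.03764)·(-0.202908) = 0.007637
L = 0.015839/0.007637 = 2.0739

Final: 2.0739


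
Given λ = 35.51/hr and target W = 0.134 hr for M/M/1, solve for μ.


W = 1/(μ−λ) ⇒ μ − λ = 1/W = 1/0.134 = 7.4627
μ = λ + 1/W = 35.51 + 7.4627 = 42.9727 per hr

Final: 42.9727 /hr


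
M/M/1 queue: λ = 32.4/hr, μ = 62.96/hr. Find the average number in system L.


ρ = λ/μ = 32.4/62.96 = 0.5146
L = ρ/(1−ρ) = 0.5146/(1 − 0.5146) = 0.5146/0.4854 = 1.0602

Final: 1.0602


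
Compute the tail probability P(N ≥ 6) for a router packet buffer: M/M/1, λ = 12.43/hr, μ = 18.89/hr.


ρ = 12.43/18.89 = 0.6580
P(N ≥ n) = ρ^n = 0.6580^6 = 0.081177

Final: 0.081177


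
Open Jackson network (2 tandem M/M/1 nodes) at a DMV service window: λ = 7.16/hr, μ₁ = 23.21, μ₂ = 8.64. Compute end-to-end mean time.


Each node sees arrival rate λ = 7.16/hr (tandem ⇒ throughput preserved).
W₁ = 1/(μ₁−λ) = 1/(23.21−7.16) = 0.06231 hr
W₂ = 1/(μ₂−λ) = 1/(8.64−7.16) = 0.67568 hr
W_total = W₁ + W₂ = 0.06231 + 0.67568 = 0.73798 hr

Final: 0.73798 hr


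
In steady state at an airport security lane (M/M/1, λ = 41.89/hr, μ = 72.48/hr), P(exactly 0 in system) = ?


ρ = 41.89/72.48 = 0.5780
P_n = (1−ρ)·ρ^n = (1 − 0.5780)·0.5780^0 = 0.4220·1.000000 = 0.422047

Final: 0.422047


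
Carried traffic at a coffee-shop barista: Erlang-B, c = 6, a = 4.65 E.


B(6,4.65) = 0.165462 (Erlang-B)
Carried load = a(1 − B) = 4.65·(1 − 0.165462) = 4.65·0.834538 = 3.8806 E

Final: 3.8806 Erlangs


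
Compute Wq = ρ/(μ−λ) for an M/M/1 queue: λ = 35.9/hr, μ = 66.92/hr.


ρ = 35.9/66.92 = 0.5365
Wq = ρ/(μ−λ) = 0.5365/(66.92 − 35.9) = 0.5365/31.02 = 0.01729 hr

Final: 0.01729 hr


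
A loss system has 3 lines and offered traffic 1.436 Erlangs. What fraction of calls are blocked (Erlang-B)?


B(c,a) = (a^c/c!) / Σ_{k=0}^{c} a^k/k!
a^3/3! = 0.493528
Σ terms (k=0..3): 1.00000 + 1.43600 + 1.03105 + 0.49353 = 3.960576
B = 0.493528/3.960576 = 0.124610

Final: 0.124610


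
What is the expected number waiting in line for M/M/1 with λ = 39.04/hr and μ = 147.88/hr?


ρ = 39.04/147.88 = 0.2640
Lq = ρ²/(1−ρ) = 0.06969/0.7360 = 0.09469

Final: 0.09469


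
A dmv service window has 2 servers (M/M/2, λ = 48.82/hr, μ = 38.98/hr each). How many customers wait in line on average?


a = λ/μ = 1.2524; ρ = a/2 = 0.6262
P₀ = 0.229847
Lq = P₀·a^c·ρ / (c!·(1−ρ)²) = 0.229847·1.56860·0.6262/(2·0.13971)
= 0.80800

Final: 0.80800


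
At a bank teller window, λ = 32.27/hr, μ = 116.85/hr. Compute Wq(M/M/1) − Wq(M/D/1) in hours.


ρ = 32.27/116.85 = 0.2762
Wq(M/M/1) = ρ/(μ−λ) = 0.2762/84.58 = 0.003265 hr
Wq(M/D/1) = ρ/(2(μ−λ)) = 0.001633 hr
Savings = 0.003265 − 0.001633 = 0.001633 hr

Final: 0.001633 hr


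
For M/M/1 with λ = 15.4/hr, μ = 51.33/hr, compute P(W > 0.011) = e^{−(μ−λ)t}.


W ~ Exponential(μ−λ) for M/M/1.
μ − λ = 51.33 − 15.4 = 35.9300
P(W > t) = e^{−(μ−λ)t} = e^{−0.3952} = 0.673525

Final: 0.673525


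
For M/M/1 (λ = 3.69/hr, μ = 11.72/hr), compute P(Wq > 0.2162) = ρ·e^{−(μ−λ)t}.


ρ = 3.69/11.72 = 0.3148
P(Wq > t) = ρ·e^{−(μ−λ)t} = 0.3148·e^{−1.7361}
= 0.3148·0.176209 = 0.055479

Final: 0.055479


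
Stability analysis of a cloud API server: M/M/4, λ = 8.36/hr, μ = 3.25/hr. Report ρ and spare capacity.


Total capacity cμ = 4·3.25 = 13.00/hr
ρ = λ/(cμ) = 8.36/13.00 = 0.6431
Stable ⇔ ρ < 1: YES
Spare capacity = cμ − λ = 13.00 − 8.36 = 4.64/hr

Final: ρ = 0.6431; stable; margin = 4.64/hr


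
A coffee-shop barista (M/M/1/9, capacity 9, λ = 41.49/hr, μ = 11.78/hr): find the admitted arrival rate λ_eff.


ρ = 3.5221; P_K = (1−ρ)ρ^9/(1−ρ^10) = 0.716079
λ_eff = λ(1 − P_K) = 41.49·(1 − 0.716079) = 41.49·0.283921 = 11.7799 /hr

Final: 11.7799 /hr


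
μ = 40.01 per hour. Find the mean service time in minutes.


Mean service time = 1/μ = 1/40.01 hour = 0.02499 hour
In minutes: 0.02499 × 60 = 1.4996 min

Final: 1.4996 min


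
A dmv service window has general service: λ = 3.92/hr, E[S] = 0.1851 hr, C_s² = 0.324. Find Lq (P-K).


ρ = λ·E[S] = 3.92·0.1851 = 0.7256
Lq = ρ²(1+C_s²)/(2(1−ρ)) = 0.5265·(1+0.324)/(2·0.2744)
= 0.5265·1.3240/0.5488 = 1.27012

Final: 1.27012


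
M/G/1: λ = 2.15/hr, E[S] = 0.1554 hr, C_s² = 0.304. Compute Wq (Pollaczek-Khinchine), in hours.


ρ = λ·E[S] = 2.15·0.1554 = 0.3341
E[S²] = E[S]²(1+C_s²) = 0.1554²·(1+0.304) = 0.031491
Wq = λ·E[S²]/(2(1−ρ)) = 2.15·0.031491/(2·0.6659) = 0.05084 hr

Final: 0.05084 hr


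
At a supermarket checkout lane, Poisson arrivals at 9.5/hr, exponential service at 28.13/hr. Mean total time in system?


W = 1/(μ−λ) = 1/(28.13 − 9.5) = 1/18.63 = 0.05368 hr

Final: 0.05368 hr


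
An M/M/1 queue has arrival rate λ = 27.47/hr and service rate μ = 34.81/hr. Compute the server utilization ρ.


ρ = λ/μ = 27.47/34.81 = 0.7891

Final: 0.7891


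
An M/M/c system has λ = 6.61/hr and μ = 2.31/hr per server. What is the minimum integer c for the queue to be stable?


Stability requires cμ > λ ⇔ c > λ/μ.
λ/μ = 6.61/2.31 = 2.8615
Minimum integer c = ⌊2.8615⌋ + 1 = 3
Check: 3·2.31 = 6.93 > 6.61, while 2·2.31 = 4.62 ≤ 6.61

Final: 3 servers


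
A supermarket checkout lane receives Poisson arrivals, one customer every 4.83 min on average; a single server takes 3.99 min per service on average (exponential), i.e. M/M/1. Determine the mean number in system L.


λ = 60/4.83 = 12.4224 /hr
μ = 60/3.99 = 15.0376 /hr
ρ = λ/μ = 12.4224/15.0376 = 0.8261
L = ρ/(1−ρ) = 0.8261/0.1739 = 4.7500

Final: 4.7500


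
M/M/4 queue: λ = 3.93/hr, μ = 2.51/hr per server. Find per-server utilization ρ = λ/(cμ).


ρ = λ/(cμ) = 3.93/(4·2.51) = 3.93/10.04 = 0.3914

Final: 0.3914


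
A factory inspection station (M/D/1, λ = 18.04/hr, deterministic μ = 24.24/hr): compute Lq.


ρ = 18.04/24.24 = 0.7442
M/D/1: Lq = ρ²/(2(1−ρ)) = 0.5539/(2·0.2558) = 1.08273

Final: 1.08273


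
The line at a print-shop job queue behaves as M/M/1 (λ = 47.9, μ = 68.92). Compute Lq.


ρ = 47.9/68.92 = 0.6950
Lq = ρ²/(1−ρ) = 0.4830/0.3050 = 1.5838

Final: 1.5838


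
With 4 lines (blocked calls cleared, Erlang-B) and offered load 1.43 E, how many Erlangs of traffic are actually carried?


B(4,1.43) = 0.042351 (Erlang-B)
Carried load = a(1 − B) = 1.43·(1 − 0.042351) = 1.43·0.957649 = 1.3694 E

Final: 1.3694 Erlangs


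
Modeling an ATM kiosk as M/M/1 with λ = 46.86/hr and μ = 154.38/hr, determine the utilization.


ρ = λ/μ = 46.86/154.38 = 0.3035

Final: 0.3035


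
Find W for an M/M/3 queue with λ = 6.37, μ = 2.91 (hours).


a = 2.1890; ρ = 0.7297; P₀ = 0.082976
Lq = P₀·a^c·ρ/(c!(1−ρ)²) = 1.44834
Wq = Lq/λ = 1.44834/6.37 = 0.22737 hr
W = Wq + 1/μ = 0.22737 + 0.34364 = 0.57101 hr

Final: 0.57101 hr


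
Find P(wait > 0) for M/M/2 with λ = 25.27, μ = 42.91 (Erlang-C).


a = λ/μ = 0.5889; ρ = a/2 = 0.2945
P₀ = 0.545054 (from M/M/c formula)
C(c,a) = [a^c/(c!(1−ρ))]·P₀ = [0.34681/(2·0.7055)]·0.545054
= 0.24578·0.545054 = 0.133961

Final: 0.133961


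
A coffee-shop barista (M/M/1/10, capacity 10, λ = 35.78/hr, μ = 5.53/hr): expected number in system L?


ρ = 35.78/5.53 = 6.4702
L = ρ[1 − (K+1)ρ^K + Kρ^(K+1)] / [(1−ρ)(1−ρ^(K+1))]
Numerator: 6.4702·(1 − 11·128573672.577729 + 10·831892586.768740) = 44673985809.854004
Denominator: (-5.4702)·(-831892585.768740) = 4550587833.545095
L = 44673985809.854004/4550587833.545095 = 9.8172

Final: 9.8172


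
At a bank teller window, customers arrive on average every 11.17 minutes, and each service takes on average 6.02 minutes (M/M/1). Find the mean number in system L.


λ = 60/11.17 = 5.3715 /hr
μ = 60/6.02 = 9.9668 /hr
ρ = λ/μ = 5.3715/9.9668 = 0.5389
L = ρ/(1−ρ) = 0.5389/0.4611 = 1.1689

Final: 1.1689


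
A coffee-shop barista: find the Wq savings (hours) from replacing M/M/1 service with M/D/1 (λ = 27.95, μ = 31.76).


ρ = 27.95/31.76 = 0.8800
Wq(M/M/1) = ρ/(μ−λ) = 0.8800/3.81 = 0.23098 hr
Wq(M/D/1) = ρ/(2(μ−λ)) = 0.11549 hr
Savings = 0.23098 − 0.11549 = 0.11549 hr

Final: 0.11549 hr


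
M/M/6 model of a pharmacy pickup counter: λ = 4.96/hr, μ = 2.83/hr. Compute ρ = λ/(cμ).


ρ = λ/(cμ) = 4.96/(6·2.83) = 4.96/16.98 = 0.2921

Final: 0.2921


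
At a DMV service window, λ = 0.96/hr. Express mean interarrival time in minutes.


Mean interarrival time = 1/λ = 1/0.96 hour = 1.04167 hour
In minutes: 1.04167 × 60 = 62.5000 min

Final: 62.5000 min


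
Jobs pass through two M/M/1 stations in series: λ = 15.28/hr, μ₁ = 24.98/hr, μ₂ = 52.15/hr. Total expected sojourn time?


Each node sees arrival rate λ = 15.28/hr (tandem ⇒ throughput preserved).
W₁ = 1/(μ₁−λ) = 1/(24.98−15.28) = 0.10309 hr
W₂ = 1/(μ₂−λ) = 1/(52.15−15.28) = 0.02712 hr
W_total = W₁ + W₂ = 0.10309 + 0.02712 = 0.13022 hr

Final: 0.13022 hr


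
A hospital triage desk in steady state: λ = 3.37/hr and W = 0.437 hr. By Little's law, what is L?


L = λW = 3.37·0.437 = 1.4727

Final: 1.4727


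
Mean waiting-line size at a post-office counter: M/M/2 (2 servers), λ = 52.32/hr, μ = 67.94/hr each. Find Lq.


a = λ/μ = 0.7701; ρ = a/2 = 0.3850
P₀ = 0.443996
Lq = P₀·a^c·ρ / (c!·(1−ρ)²) = 0.443996·0.59304·0.3850/(2·0.37817)
= 0.13405

Final: 0.13405


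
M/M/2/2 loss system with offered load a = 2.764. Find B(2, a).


B(c,a) = (a^c/c!) / Σ_{k=0}^{c} a^k/k!
a^2/2! = 3.819848
Σ terms (k=0..2): 1.00000 + 2.76400 + 3.81985 = 7.583848
B = 3.819848/7.583848 = 0.503682

Final: 0.503682


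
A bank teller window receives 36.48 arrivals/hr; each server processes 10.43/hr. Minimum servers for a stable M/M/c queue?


Stability requires cμ > λ ⇔ c > λ/μ.
λ/μ = 36.48/10.43 = 3.4976
Minimum integer c = ⌊3.4976⌋ + 1 = 4
Check: 4·10.43 = 41.72 > 36.48, while 3·10.43 = 31.29 ≤ 36.48

Final: 4 servers


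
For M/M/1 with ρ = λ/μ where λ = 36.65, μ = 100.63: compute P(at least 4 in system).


ρ = 36.65/100.63 = 0.3642
P(N ≥ n) = ρ^n = 0.3642^4 = 0.017595

Final: 0.017595


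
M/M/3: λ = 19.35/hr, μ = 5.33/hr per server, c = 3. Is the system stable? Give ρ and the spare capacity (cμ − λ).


Total capacity cμ = 3·5.33 = 15.99/hr
ρ = λ/(cμ) = 19.35/15.99 = 1.2101
Stable ⇔ ρ < 1: NO
Spare capacity = cμ − λ = 15.99 − 19.35 = -3.36/hr

Final: ρ = 1.2101; unstable; margin = -3.36/hr


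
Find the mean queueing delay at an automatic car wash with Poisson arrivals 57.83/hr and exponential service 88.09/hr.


ρ = 57.83/88.09 = 0.6565
Wq = ρ/(μ−λ) = 0.6565/(88.09 − 57.83) = 0.6565/30.26 = 0.02169 hr

Final: 0.02169 hr


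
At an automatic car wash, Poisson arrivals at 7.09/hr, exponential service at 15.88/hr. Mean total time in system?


W = 1/(μ−λ) = 1/(15.88 − 7.09) = 1/8.79 = 0.1138 hr

Final: 0.1138 hr


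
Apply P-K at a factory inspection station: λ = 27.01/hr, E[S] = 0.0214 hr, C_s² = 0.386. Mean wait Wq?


ρ = λ·E[S] = 27.01·0.0214 = 0.5780
E[S²] = E[S]²(1+C_s²) = 0.0214²·(1+0.386) = 0.0006347
Wq = λ·E[S²]/(2(1−ρ)) = 27.01·0.0006347/(2·0.4220) = 0.02031 hr

Final: 0.02031 hr


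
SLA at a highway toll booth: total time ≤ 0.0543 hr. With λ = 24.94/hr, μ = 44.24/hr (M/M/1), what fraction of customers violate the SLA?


W ~ Exponential(μ−λ) for M/M/1.
μ − λ = 44.24 − 24.94 = 19.3000
P(W > t) = e^{−(μ−λ)t} = e^{−1.0480} = 0.350642

Final: 0.350642


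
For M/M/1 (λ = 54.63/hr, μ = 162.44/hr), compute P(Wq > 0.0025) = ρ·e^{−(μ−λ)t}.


ρ = 54.63/162.44 = 0.3363
P(Wq > t) = ρ·e^{−(μ−λ)t} = 0.3363·e^{−0.2695}
= 0.3363·0.763742 = 0.256853

Final: 0.256853


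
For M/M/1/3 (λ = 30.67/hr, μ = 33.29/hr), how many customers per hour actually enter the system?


ρ = 0.9213; P_K = (1−ρ)ρ^3/(1−ρ^4) = 0.220150
λ_eff = λ(1 − P_K) = 30.67·(1 − 0.220150) = 30.67·0.779850 = 23.9180 /hr

Final: 23.9180 /hr


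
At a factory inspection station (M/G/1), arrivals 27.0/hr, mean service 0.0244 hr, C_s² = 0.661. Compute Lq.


ρ = λ·E[S] = 27.0·0.0244 = 0.6588
Lq = ρ²(1+C_s²)/(2(1−ρ)) = 0.4340·(1+0.661)/(2·0.3412)
= 0.4340·1.6610/0.6824 = 1.05642

Final: 1.05642


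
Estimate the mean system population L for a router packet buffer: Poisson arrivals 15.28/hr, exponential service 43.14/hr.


ρ = λ/μ = 15.28/43.14 = 0.3542
L = ρ/(1−ρ) = 0.3542/(1 − 0.3542) = 0.3542/0.6458 = 0.5485

Final: 0.5485


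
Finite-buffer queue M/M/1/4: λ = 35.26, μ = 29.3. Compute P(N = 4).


ρ = λ/μ = 35.26/29.3 = 1.2034
P_K = (1−ρ)ρ^K/(1−ρ^(K+1)) = (-0.2034·2.097291)/(1 − 2.523908)
= -0.426616/-1.523908 = 0.279949

Final: 0.279949


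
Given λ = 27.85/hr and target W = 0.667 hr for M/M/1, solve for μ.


W = 1/(μ−λ) ⇒ μ − λ = 1/W = 1/0.667 = 1.4993
μ = λ + 1/W = 27.85 + 1.4993 = 29.3493 per hr

Final: 29.3493 /hr


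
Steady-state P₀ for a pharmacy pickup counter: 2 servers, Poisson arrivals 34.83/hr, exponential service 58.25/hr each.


a = λ/μ = 34.83/58.25 = 0.5979; ρ = a/c = 0.2990
Σ_{k=0}^{1} a^k/k! (terms k=0..1) = 1.00000 + 0.59794 = 1.59794
Tail: a^2/(2!(1−ρ)) = 0.35753/(2·0.7010) = 0.25500
P₀ = 1/(1.59794 + 0.25500) = 1/1.85294 = 0.539681

Final: 0.539681


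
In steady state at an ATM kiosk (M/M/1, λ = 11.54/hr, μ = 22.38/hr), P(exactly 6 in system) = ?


ρ = 11.54/22.38 = 0.5156
P_n = (1−ρ)·ρ^n = (1 − 0.5156)·0.5156^6 = 0.4844·0.018796 = 0.009104

Final: 0.009104


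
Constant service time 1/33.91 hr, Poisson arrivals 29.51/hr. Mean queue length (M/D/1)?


ρ = 29.51/33.91 = 0.8702
M/D/1: Lq = ρ²/(2(1−ρ)) = 0.7573/(2·0.1298) = 2.91829

Final: 2.91829


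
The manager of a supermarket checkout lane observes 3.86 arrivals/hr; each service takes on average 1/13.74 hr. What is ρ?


ρ = λ/μ = 3.86/13.74 = 0.2809

Final: 0.2809


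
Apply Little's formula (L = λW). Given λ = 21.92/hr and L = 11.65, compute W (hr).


W = L/λ = 11.65/21.92 = 0.5315 hr

Final: 0.5315 hr


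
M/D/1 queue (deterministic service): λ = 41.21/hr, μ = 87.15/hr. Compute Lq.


ρ = 41.21/87.15 = 0.4729
M/D/1: Lq = ρ²/(2(1−ρ)) = 0.2236/(2·0.5271) = 0.21209

Final: 0.21209


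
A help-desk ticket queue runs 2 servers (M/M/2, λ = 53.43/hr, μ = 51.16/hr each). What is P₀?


a = λ/μ = 53.43/51.16 = 1.0444; ρ = a/c = 0.5222
Σ_{k=0}^{1} a^k/k! (terms k=0..1) = 1.00000 + 1.04437 = 2.04437
Tail: a^2/(2!(1−ρ)) = 1.09071/(2·0.4778) = 1.14135
P₀ = 1/(2.04437 + 1.14135) = 1/3.18572 = 0.313900

Final: 0.313900


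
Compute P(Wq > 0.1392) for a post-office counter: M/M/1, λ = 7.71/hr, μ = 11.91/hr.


ρ = 7.71/11.91 = 0.6474
P(Wq > t) = ρ·e^{−(μ−λ)t} = 0.6474·e^{−0.5846}
= 0.6474·0.557306 = 0.360775

Final: 0.360775


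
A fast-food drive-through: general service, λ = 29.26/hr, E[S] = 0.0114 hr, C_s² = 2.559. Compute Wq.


ρ = λ·E[S] = 29.26·0.0114 = 0.3336
E[S²] = E[S]²(1+C_s²) = 0.0114²·(1+2.559) = 0.0004625
Wq = λ·E[S²]/(2(1−ρ)) = 29.26·0.0004625/(2·0.6664) = 0.01015 hr

Final: 0.01015 hr


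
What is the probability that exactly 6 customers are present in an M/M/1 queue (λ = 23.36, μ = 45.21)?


ρ = 23.36/45.21 = 0.5167
P_n = (1−ρ)·ρ^n = (1 − 0.5167)·0.5167^6 = 0.4833·0.019030 = 0.009197

Final: 0.009197


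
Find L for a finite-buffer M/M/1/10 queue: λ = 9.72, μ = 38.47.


ρ = 9.72/38.47 = 0.2527
L = ρ[1 − (K+1)ρ^K + Kρ^(K+1)] / [(1−ρ)(1−ρ^(K+1))]
Numerator: 0.2527·(1 − 11·0.000001060 + 10·0.0000002679) = 0.252662
Denominator: (0.7473)·(1.000000) = 0.747335
L = 0.252662/0.747335 = 0.3381

Final: 0.3381


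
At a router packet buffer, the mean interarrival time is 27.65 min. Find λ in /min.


λ = 1/(interarrival time) in consistent units.
1 minute = 1 min, so λ = 1/27.65 = 0.03617 per minute

Final: 0.03617 /min


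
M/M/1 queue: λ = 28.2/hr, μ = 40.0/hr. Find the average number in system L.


ρ = λ/μ = 28.2/40.0 = 0.7050
L = ρ/(1−ρ) = 0.7050/(1 − 0.7050) = 0.7050/0.2950 = 2.3898

Final: 2.3898


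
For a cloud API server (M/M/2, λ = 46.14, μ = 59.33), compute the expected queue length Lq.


a = λ/μ = 0.7777; ρ = a/2 = 0.3888
P₀ = 0.440049
Lq = P₀·a^c·ρ / (c!·(1−ρ)²) = 0.440049·0.60479·0.3888/(2·0.37351)
= 0.13853

Final: 0.13853


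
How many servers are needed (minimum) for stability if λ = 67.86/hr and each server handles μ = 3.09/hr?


Stability requires cμ > λ ⇔ c > λ/μ.
λ/μ = 67.86/3.09 = 21.9612
Minimum integer c = ⌊21.9612⌋ + 1 = 22
Check: 22·3.09 = 67.98 > 67.86, while 21·3.09 = 64.89 ≤ 67.86

Final: 22 servers


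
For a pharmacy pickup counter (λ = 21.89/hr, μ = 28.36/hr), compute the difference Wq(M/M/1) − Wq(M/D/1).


ρ = 21.89/28.36 = 0.7719
Wq(M/M/1) = ρ/(μ−λ) = 0.7719/6.47 = 0.11930 hr
Wq(M/D/1) = ρ/(2(μ−λ)) = 0.05965 hr
Savings = 0.11930 − 0.05965 = 0.05965 hr

Final: 0.05965 hr


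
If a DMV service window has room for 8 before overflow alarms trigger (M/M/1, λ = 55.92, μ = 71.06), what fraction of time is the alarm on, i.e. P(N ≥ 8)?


ρ = 55.92/71.06 = 0.7869
P(N ≥ n) = ρ^n = 0.7869^8 = 0.147074

Final: 0.147074


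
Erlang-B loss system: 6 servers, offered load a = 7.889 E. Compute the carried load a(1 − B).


B(6,7.889) = 0.383658 (Erlang-B)
Carried load = a(1 − B) = 7.889·(1 − 0.383658) = 7.889·0.616342 = 4.8623 E

Final: 4.8623 Erlangs


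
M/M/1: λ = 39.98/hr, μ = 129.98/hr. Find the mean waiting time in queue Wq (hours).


ρ = 39.98/129.98 = 0.3076
Wq = ρ/(μ−λ) = 0.3076/(129.98 − 39.98) = 0.3076/90.00 = 0.003418 hr

Final: 0.003418 hr


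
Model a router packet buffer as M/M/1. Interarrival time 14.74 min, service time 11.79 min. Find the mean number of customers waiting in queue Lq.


λ = 60/14.74 = 4.0706 /hr
μ = 60/11.79 = 5.0891 /hr
ρ = λ/μ = 4.0706/5.0891 = 0.7999
Lq = ρ²/(1−ρ) = 0.6398/0.2001 = 3.1967

Final: 3.1967


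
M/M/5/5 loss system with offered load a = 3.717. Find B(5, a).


B(c,a) = (a^c/c!) / Σ_{k=0}^{c} a^k/k!
a^5/5! = 5.912642
Σ terms (k=0..5): 1.00000 + 3.71700 + 6.90804 + 8.55907 + 7.95351 + 5.91264 = 34.050266
B = 5.912642/34.050266 = 0.173645

Final: 0.173645


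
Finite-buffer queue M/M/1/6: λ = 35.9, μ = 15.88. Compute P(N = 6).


ρ = λ/μ = 35.9/15.88 = 2.2607
P_K = (1−ρ)ρ^K/(1−ρ^(K+1)) = (-1.2607·133.494601)/(1 − 301.791952)
= -168.297350/-300.791952 = 0.559514

Final: 0.559514


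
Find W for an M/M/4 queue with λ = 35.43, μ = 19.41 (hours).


a = 1.8253; ρ = 0.4563; P₀ = 0.157337
Lq = P₀·a^c·ρ/(c!(1−ρ)²) = 0.11236
Wq = Lq/λ = 0.11236/35.43 = 0.003171 hr
W = Wq + 1/μ = 0.003171 + 0.05152 = 0.05469 hr

Final: 0.05469 hr


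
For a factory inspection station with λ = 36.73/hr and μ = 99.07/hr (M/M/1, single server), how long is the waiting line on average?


ρ = 36.73/99.07 = 0.3707
Lq = ρ²/(1−ρ) = 0.1375/0.6293 = 0.2184

Final: 0.2184


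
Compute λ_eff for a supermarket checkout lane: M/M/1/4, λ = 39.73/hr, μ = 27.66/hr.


ρ = 1.4364; P_K = (1−ρ)ρ^4/(1−ρ^5) = 0.363205
λ_eff = λ(1 − P_K) = 39.73·(1 − 0.363205) = 39.73·0.636795 = 25.2999 /hr

Final: 25.2999 /hr


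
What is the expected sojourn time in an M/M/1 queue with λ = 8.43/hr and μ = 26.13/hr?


W = 1/(μ−λ) = 1/(26.13 − 8.43) = 1/17.70 = 0.05650 hr

Final: 0.05650 hr


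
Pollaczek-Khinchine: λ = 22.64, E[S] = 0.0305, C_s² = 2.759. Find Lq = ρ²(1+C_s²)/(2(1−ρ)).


ρ = λ·E[S] = 22.64·0.0305 = 0.6905
Lq = ρ²(1+C_s²)/(2(1−ρ)) = 0.4768·(1+2.759)/(2·0.3095)
= 0.4768·3.7590/0.6190 = 2.89576

Final: 2.89576


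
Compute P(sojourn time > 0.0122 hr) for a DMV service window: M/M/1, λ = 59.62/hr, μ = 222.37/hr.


W ~ Exponential(μ−λ) for M/M/1.
μ − λ = 222.37 − 59.62 = 162.7500
P(W > t) = e^{−(μ−λ)t} = e^{−1.9856} = 0.137305

Final: 0.137305


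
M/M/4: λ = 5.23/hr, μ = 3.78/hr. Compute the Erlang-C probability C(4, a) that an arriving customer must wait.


a = λ/μ = 1.3836; ρ = a/4 = 0.3459
P₀ = 0.249025 (from M/M/c formula)
C(c,a) = [a^c/(c!(1−ρ))]·P₀ = [3.66471/(24·0.6541)]·0.249025
= 0.23344·0.249025 = 0.058134

Final: 0.058134


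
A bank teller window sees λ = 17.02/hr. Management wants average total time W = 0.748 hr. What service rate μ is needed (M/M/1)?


W = 1/(μ−λ) ⇒ μ − λ = 1/W = 1/0.748 = 1.3369
μ = λ + 1/W = 17.02 + 1.3369 = 18.3569 per hr

Final: 18.3569 /hr


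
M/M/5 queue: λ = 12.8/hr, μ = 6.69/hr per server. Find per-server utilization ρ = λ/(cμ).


ρ = λ/(cμ) = 12.8/(5·6.69) = 12.8/33.45 = 0.3827

Final: 0.3827


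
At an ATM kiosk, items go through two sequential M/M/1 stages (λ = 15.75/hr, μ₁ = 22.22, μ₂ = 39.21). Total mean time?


Each node sees arrival rate λ = 15.75/hr (tandem ⇒ throughput preserved).
W₁ = 1/(μ₁−λ) = 1/(22.22−15.75) = 0.15456 hr
W₂ = 1/(μ₂−λ) = 1/(39.21−15.75) = 0.04263 hr
W_total = W₁ + W₂ = 0.15456 + 0.04263 = 0.19719 hr

Final: 0.19719 hr


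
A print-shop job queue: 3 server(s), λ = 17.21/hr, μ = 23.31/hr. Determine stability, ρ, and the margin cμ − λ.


Total capacity cμ = 3·23.31 = 69.93/hr
ρ = λ/(cμ) = 17.21/69.93 = 0.2461
Stable ⇔ ρ < 1: YES
Spare capacity = cμ − λ = 69.93 − 17.21 = 52.72/hr

Final: ρ = 0.2461; stable; margin = 52.72/hr


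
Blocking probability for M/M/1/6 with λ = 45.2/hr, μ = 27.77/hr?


ρ = λ/μ = 45.2/27.77 = 1.6277
P_K = (1−ρ)ρ^K/(1−ρ^(K+1)) = (-0.6277·18.594107)/(1 − 30.264805)
= -11.670698/-29.264805 = 0.398796

Final: 0.398796


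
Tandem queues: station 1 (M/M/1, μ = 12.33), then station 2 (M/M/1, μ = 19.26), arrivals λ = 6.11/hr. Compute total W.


Each node sees arrival rate λ = 6.11/hr (tandem ⇒ throughput preserved).
W₁ = 1/(μ₁−λ) = 1/(12.33−6.11) = 0.16077 hr
W₂ = 1/(μ₂−λ) = 1/(19.26−6.11) = 0.07605 hr
W_total = W₁ + W₂ = 0.16077 + 0.07605 = 0.23682 hr

Final: 0.23682 hr


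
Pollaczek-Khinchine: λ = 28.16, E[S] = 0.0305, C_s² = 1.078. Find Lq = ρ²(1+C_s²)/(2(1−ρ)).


ρ = λ·E[S] = 28.16·0.0305 = 0.8589
Lq = ρ²(1+C_s²)/(2(1−ρ)) = 0.7377·(1+1.078)/(2·0.1411)
= 0.7377·2.0780/0.2822 = 5.43115

Final: 5.43115


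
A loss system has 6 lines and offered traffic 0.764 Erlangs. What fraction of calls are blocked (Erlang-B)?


B(c,a) = (a^c/c!) / Σ_{k=0}^{c} a^k/k!
a^6/6! = 0.0002762
Σ terms (k=0..6): 1.00000 + 0.76400 + 0.29185 + 0.07432 + 0.01420 + 0.002169 + 0.0002762 = 2.146813
B = 0.0002762/2.146813 = 0.0001287

Final: 0.0001287


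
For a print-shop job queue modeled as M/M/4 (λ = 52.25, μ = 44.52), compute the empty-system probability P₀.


a = λ/μ = 52.25/44.52 = 1.1736; ρ = a/c = 0.2934
Σ_{k=0}^{3} a^k/k! (terms k=0..3) = 1.00000 + 1.17363 + 0.68870 + 0.26943 = 3.13176
Tail: a^4/(4!(1−ρ)) = 1.89725/(24·0.7066) = 0.11188
P₀ = 1/(3.13176 + 0.11188) = 1/3.24364 = 0.308296

Final: 0.308296


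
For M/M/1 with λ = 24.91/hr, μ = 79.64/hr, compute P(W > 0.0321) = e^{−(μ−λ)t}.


W ~ Exponential(μ−λ) for M/M/1.
μ − λ = 79.64 − 24.91 = 54.7300
P(W > t) = e^{−(μ−λ)t} = e^{−1.7568} = 0.172591

Final: 0.172591


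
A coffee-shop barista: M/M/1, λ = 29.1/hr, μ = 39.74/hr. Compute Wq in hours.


ρ = 29.1/39.74 = 0.7323
Wq = ρ/(μ−λ) = 0.7323/(39.74 − 29.1) = 0.7323/10.64 = 0.06882 hr

Final: 0.06882 hr


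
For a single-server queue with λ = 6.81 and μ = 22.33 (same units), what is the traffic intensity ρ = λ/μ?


ρ = λ/μ = 6.81/22.33 = 0.3050

Final: 0.3050


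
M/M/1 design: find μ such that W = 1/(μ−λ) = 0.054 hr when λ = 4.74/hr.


W = 1/(μ−λ) ⇒ μ − λ = 1/W = 1/0.054 = 18.5185
μ = λ + 1/W = 4.74 + 18.5185 = 23.2585 per hr

Final: 23.2585 /hr


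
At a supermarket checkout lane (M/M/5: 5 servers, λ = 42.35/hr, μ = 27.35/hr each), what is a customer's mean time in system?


a = 1.5484; ρ = 0.3097; P₀ = 0.212176
Lq = P₀·a^c·ρ/(c!(1−ρ)²) = 0.01023
Wq = Lq/λ = 0.01023/42.35 = 0.0002415 hr
W = Wq + 1/μ = 0.0002415 + 0.03656 = 0.03680 hr

Final: 0.03680 hr


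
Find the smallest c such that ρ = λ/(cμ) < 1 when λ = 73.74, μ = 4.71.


Stability requires cμ > λ ⇔ c > λ/μ.
λ/μ = 73.74/4.71 = 15.6561
Minimum integer c = ⌊15.6561⌋ + 1 = 16
Check: 16·4.71 = 75.36 > 73.74, while 15·4.71 = 70.65 ≤ 73.74

Final: 16 servers


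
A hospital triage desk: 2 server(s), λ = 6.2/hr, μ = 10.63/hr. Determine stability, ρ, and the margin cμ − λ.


Total capacity cμ = 2·10.63 = 21.26/hr
ρ = λ/(cμ) = 6.2/21.26 = 0.2916
Stable ⇔ ρ < 1: YES
Spare capacity = cμ − λ = 21.26 − 6.2 = 15.06/hr

Final: ρ = 0.2916; stable; margin = 15.06/hr


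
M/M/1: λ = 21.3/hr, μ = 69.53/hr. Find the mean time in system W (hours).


W = 1/(μ−λ) = 1/(69.53 − 21.3) = 1/48.23 = 0.02073 hr

Final: 0.02073 hr


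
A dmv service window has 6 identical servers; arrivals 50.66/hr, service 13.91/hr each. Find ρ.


ρ = λ/(cμ) = 50.66/(6·13.91) = 50.66/83.46 = 0.6070

Final: 0.6070


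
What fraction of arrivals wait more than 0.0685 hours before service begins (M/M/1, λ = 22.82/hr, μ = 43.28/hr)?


ρ = 22.82/43.28 = 0.5273
P(Wq > t) = ρ·e^{−(μ−λ)t} = 0.5273·e^{−1.4015}
= 0.5273·0.246225 = 0.129826

Final: 0.129826


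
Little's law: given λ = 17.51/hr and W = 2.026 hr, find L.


L = λW = 17.51·2.026 = 35.4753

Final: 35.4753


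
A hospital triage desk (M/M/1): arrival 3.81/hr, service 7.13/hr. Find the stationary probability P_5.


ρ = 3.81/7.13 = 0.5344
P_n = (1−ρ)·ρ^n = (1 − 0.5344)·0.5344^5 = 0.4656·0.043569 = 0.020287

Final: 0.020287


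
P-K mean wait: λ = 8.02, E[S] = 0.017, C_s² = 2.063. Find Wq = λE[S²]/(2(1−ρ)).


ρ = λ·E[S] = 8.02·0.017 = 0.1363
E[S²] = E[S]²(1+C_s²) = 0.017²·(1+2.063) = 0.0008852
Wq = λ·E[S²]/(2(1−ρ)) = 8.02·0.0008852/(2·0.8637) = 0.004110 hr

Final: 0.004110 hr


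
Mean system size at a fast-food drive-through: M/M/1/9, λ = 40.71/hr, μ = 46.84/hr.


ρ = 40.71/46.84 = 0.8691
L = ρ[1 − (K+1)ρ^K + Kρ^(K+1)] / [(1−ρ)(1−ρ^(K+1))]
Numerator: 0.8691·(1 − 10·0.282981 + 9·0.245947) = 0.333495
Denominator: (0.1309)·(0.754053) = 0.098684
L = 0.333495/0.098684 = 3.3794

Final: 3.3794


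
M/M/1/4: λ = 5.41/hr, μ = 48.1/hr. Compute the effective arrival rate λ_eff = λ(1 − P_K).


ρ = 0.1125; P_K = (1−ρ)ρ^4/(1−ρ^5) = 0.0001420
λ_eff = λ(1 − P_K) = 5.41·(1 − 0.0001420) = 5.41·0.999858 = 5.4092 /hr

Final: 5.4092 /hr


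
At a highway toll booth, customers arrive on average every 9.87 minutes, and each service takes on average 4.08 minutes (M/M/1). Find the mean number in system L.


λ = 60/9.87 = 6.0790 /hr
μ = 60/4.08 = 14.7059 /hr
ρ = λ/μ = 6.0790/14.7059 = 0.4134
L = ρ/(1−ρ) = 0.4134/0.5866 = 0.7047

Final: 0.7047


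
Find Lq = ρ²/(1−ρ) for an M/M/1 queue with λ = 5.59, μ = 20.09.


ρ = 5.59/20.09 = 0.2782
Lq = ρ²/(1−ρ) = 0.07742/0.7218 = 0.1073

Final: 0.1073


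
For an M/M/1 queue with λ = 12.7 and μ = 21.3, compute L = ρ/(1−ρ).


ρ = λ/μ = 12.7/21.3 = 0.5962
L = ρ/(1−ρ) = 0.5962/(1 − 0.5962) = 0.5962/0.4038 = 1.4767

Final: 1.4767


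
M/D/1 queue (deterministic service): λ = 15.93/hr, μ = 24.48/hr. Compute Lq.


ρ = 15.93/24.48 = 0.6507
M/D/1: Lq = ρ²/(2(1−ρ)) = 0.4235/(2·0.3493) = 0.60621

Final: 0.60621


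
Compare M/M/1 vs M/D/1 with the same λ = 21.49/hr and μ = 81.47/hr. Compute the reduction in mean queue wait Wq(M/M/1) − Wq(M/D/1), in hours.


ρ = 21.49/81.47 = 0.2638
Wq(M/M/1) = ρ/(μ−λ) = 0.2638/59.98 = 0.004398 hr
Wq(M/D/1) = ρ/(2(μ−λ)) = 0.002199 hr
Savings = 0.004398 − 0.002199 = 0.002199 hr

Final: 0.002199 hr


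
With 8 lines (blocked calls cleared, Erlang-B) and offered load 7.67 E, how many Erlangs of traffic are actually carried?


B(8,7.67) = 0.217090 (Erlang-B)
Carried load = a(1 − B) = 7.67·(1 − 0.217090) = 7.67·0.782910 = 6.0049 E

Final: 6.0049 Erlangs


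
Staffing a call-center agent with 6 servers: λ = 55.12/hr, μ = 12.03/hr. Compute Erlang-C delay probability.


a = λ/μ = 4.5819; ρ = a/6 = 0.7636
P₀ = 0.008219 (from M/M/c formula)
C(c,a) = [a^c/(c!(1−ρ))]·P₀ = [9252.55104/(720·0.2364)]·0.008219
= 54.37094·0.008219 = 0.446860

Final: 0.446860


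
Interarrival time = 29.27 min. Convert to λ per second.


λ = 1/(interarrival time) in consistent units.
1 second = 0.0166667 min, so λ = 0.0166667/29.27 = 0.0005694 per second

Final: 0.0005694 /sec


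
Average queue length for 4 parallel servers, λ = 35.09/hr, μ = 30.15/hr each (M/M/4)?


a = λ/μ = 1.1638; ρ = a/4 = 0.2910
P₀ = 0.311363
Lq = P₀·a^c·ρ / (c!·(1−ρ)²) = 0.311363·1.83478·0.2910/(24·0.50274)
= 0.01378

Final: 0.01378


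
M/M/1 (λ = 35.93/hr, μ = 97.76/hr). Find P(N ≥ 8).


ρ = 35.93/97.76 = 0.3675
P(N ≥ n) = ρ^n = 0.3675^8 = 0.0003329

Final: 0.0003329


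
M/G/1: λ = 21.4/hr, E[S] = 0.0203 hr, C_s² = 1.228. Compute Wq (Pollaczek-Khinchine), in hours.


ρ = λ·E[S] = 21.4·0.0203 = 0.4344
E[S²] = E[S]²(1+C_s²) = 0.0203²·(1+1.228) = 0.0009181
Wq = λ·E[S²]/(2(1−ρ)) = 21.4·0.0009181/(2·0.5656) = 0.01737 hr

Final: 0.01737 hr


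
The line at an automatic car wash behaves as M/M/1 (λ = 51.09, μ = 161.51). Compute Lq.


ρ = 51.09/161.51 = 0.3163
Lq = ρ²/(1−ρ) = 0.1001/0.6837 = 0.1464

Final: 0.1464


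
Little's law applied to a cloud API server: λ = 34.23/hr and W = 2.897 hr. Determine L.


L = λW = 34.23·2.897 = 99.1643

Final: 99.1643


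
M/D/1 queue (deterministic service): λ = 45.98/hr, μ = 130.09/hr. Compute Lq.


ρ = 45.98/130.09 = 0.3534
M/D/1: Lq = ρ²/(2(1−ρ)) = 0.1249/(2·0.6466) = 0.09661

Final: 0.09661


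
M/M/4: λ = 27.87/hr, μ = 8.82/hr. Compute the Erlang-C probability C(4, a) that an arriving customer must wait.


a = λ/μ = 3.1599; ρ = a/4 = 0.7900
P₀ = 0.029250 (from M/M/c formula)
C(c,a) = [a^c/(c!(1−ρ))]·P₀ = [99.69504/(24·0.2100)]·0.029250
= 19.77756·0.029250 = 0.578491

Final: 0.578491


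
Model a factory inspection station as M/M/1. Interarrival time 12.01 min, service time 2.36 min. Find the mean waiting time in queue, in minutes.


λ = 60/12.01 = 4.9958 /hr
μ = 60/2.36 = 25.4237 /hr
ρ = λ/μ = 4.9958/25.4237 = 0.1965
Wq = ρ/(μ−λ) = 0.1965/(25.4237−4.9958) = 0.009619 hr
In minutes: 0.009619·60 = 0.5772 min

Final: 0.5772 min


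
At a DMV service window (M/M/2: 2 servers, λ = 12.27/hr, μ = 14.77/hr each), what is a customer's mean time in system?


a = 0.8307; ρ = 0.4154; P₀ = 0.413059
Lq = P₀·a^c·ρ/(c!(1−ρ)²) = 0.17321
Wq = Lq/λ = 0.17321/12.27 = 0.01412 hr
W = Wq + 1/μ = 0.01412 + 0.06770 = 0.08182 hr

Final: 0.08182 hr


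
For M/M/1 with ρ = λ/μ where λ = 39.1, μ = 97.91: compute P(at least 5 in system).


ρ = 39.1/97.91 = 0.3993
P(N ≥ n) = ρ^n = 0.3993^5 = 0.010157

Final: 0.010157


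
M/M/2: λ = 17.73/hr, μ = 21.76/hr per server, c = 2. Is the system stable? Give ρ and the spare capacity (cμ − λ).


Total capacity cμ = 2·21.76 = 43.52/hr
ρ = λ/(cμ) = 17.73/43.52 = 0.4074
Stable ⇔ ρ < 1: YES
Spare capacity = cμ − λ = 43.52 − 17.73 = 25.79/hr

Final: ρ = 0.4074; stable; margin = 25.79/hr


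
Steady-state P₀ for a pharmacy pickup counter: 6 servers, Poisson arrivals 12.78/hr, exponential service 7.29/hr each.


a = λ/μ = 12.78/7.29 = 1.7531; ρ = a/c = 0.2922
Σ_{k=0}^{5} a^k/k! (terms k=0..5) = 1.00000 + 1.75309 + 1.53666 + 0.89796 + 0.39355 + 0.13799 = 5.71924
Tail: a^6/(6!(1−ρ)) = 29.02819/(720·0.7078) = 0.05696
P₀ = 1/(5.71924 + 0.05696) = 1/5.77620 = 0.173124

Final: 0.173124


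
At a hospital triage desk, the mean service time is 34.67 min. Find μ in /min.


μ = 1/(service time) in consistent units.
1 minute = 1 min, so μ = 1/34.67 = 0.02884 per minute

Final: 0.02884 /min


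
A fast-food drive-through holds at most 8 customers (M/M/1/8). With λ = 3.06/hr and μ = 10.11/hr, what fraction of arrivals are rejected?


ρ = λ/μ = 3.06/10.11 = 0.3027
P_K = (1−ρ)ρ^K/(1−ρ^(K+1)) = (0.6973·0.00007043)/(1 − 0.00002132)
= 0.00004911/0.999979 = 0.00004911

Final: 0.00004911


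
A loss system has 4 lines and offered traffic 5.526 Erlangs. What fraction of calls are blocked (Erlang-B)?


B(c,a) = (a^c/c!) / Σ_{k=0}^{c} a^k/k!
a^4/4! = 38.853691
Σ terms (k=0..4): 1.00000 + 5.52600 + 15.26834 + 28.12428 + 38.85369 = 88.772307
B = 38.853691/88.772307 = 0.437678

Final: 0.437678


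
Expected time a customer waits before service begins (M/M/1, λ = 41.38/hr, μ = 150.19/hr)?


ρ = 41.38/150.19 = 0.2755
Wq = ρ/(μ−λ) = 0.2755/(150.19 − 41.38) = 0.2755/108.81 = 0.002532 hr

Final: 0.002532 hr


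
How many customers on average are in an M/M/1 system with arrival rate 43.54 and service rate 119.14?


ρ = λ/μ = 43.54/119.14 = 0.3655
L = ρ/(1−ρ) = 0.3655/(1 − 0.3655) = 0.3655/0.6345 = 0.5759

Final: 0.5759


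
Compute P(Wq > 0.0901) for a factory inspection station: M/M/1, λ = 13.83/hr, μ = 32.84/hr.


ρ = 13.83/32.84 = 0.4211
P(Wq > t) = ρ·e^{−(μ−λ)t} = 0.4211·e^{−1.7128}
= 0.4211·0.180360 = 0.075955

Final: 0.075955


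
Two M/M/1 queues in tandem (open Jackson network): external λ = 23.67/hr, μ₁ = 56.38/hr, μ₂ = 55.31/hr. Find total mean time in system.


Each node sees arrival rate λ = 23.67/hr (tandem ⇒ throughput preserved).
W₁ = 1/(μ₁−λ) = 1/(56.38−23.67) = 0.03057 hr
W₂ = 1/(μ₂−λ) = 1/(55.31−23.67) = 0.03161 hr
W_total = W₁ + W₂ = 0.03057 + 0.03161 = 0.06218 hr

Final: 0.06218 hr


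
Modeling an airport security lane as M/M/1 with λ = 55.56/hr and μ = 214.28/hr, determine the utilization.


ρ = λ/μ = 55.56/214.28 = 0.2593

Final: 0.2593


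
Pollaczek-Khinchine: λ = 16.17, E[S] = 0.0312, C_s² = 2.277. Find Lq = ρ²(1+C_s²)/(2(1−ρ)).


ρ = λ·E[S] = 16.17·0.0312 = 0.5045
Lq = ρ²(1+C_s²)/(2(1−ρ)) = 0.2545·(1+2.277)/(2·0.4955)
= 0.2545·3.2770/0.9910 = 0.84166

Final: 0.84166


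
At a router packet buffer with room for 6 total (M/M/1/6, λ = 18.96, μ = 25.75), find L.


ρ = 18.96/25.75 = 0.7363
L = ρ[1 − (K+1)ρ^K + Kρ^(K+1)] / [(1−ρ)(1−ρ^(K+1))]
Numerator: 0.7363·(1 − 7·0.159355 + 6·0.117335) = 0.433336
Denominator: (0.2637)·(0.882665) = 0.232749
L = 0.433336/0.232749 = 1.8618

Final: 1.8618


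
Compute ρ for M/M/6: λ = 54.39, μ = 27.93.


ρ = λ/(cμ) = 54.39/(6·27.93) = 54.39/167.58 = 0.3246

Final: 0.3246


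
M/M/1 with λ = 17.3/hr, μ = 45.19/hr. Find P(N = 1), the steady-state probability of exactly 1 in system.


ρ = 17.3/45.19 = 0.3828
P_n = (1−ρ)·ρ^n = (1 − 0.3828)·0.3828^1 = 0.6172·0.382828 = 0.236271

Final: 0.236271


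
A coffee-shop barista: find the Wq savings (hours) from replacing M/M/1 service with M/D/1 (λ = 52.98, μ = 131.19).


ρ = 52.98/131.19 = 0.4038
Wq(M/M/1) = ρ/(μ−λ) = 0.4038/78.21 = 0.005164 hr
Wq(M/D/1) = ρ/(2(μ−λ)) = 0.002582 hr
Savings = 0.005164 − 0.002582 = 0.002582 hr

Final: 0.002582 hr


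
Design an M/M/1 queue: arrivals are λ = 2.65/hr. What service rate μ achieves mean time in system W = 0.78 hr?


W = 1/(μ−λ) ⇒ μ − λ = 1/W = 1/0.78 = 1.2821
μ = λ + 1/W = 2.65 + 1.2821 = 3.9321 per hr

Final: 3.9321 /hr


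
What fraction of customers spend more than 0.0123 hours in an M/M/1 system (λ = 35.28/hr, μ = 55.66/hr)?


W ~ Exponential(μ−λ) for M/M/1.
μ − λ = 55.66 − 35.28 = 20.3800
P(W > t) = e^{−(μ−λ)t} = e^{−0.2507} = 0.778276

Final: 0.778276


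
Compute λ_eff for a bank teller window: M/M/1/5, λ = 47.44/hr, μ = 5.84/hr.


ρ = 8.1233; P_K = (1−ρ)ρ^5/(1−ρ^6) = 0.876900
λ_eff = λ(1 − P_K) = 47.44·(1 − 0.876900) = 47.44·0.123100 = 5.8399 /hr

Final: 5.8399 /hr


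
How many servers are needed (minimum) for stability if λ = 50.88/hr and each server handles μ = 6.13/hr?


Stability requires cμ > λ ⇔ c > λ/μ.
λ/μ = 50.88/6.13 = 8.3002
Minimum integer c = ⌊8.3002⌋ + 1 = 9
Check: 9·6.13 = 55.17 > 50.88, while 8·6.13 = 49.04 ≤ 50.88

Final: 9 servers


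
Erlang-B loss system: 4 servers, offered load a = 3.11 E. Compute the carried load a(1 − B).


B(4,3.11) = 0.218280 (Erlang-B)
Carried load = a(1 − B) = 3.11·(1 − 0.218280) = 3.11·0.781720 = 2.4311 E

Final: 2.4311 Erlangs


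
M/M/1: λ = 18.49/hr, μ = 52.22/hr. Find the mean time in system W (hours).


W = 1/(μ−λ) = 1/(52.22 − 18.49) = 1/33.73 = 0.02965 hr

Final: 0.02965 hr


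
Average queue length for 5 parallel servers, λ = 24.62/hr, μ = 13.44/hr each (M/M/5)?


a = λ/μ = 1.8318; ρ = a/5 = 0.3664
P₀ = 0.159371
Lq = P₀·a^c·ρ / (c!·(1−ρ)²) = 0.159371·20.62737·0.3664/(120·0.40149)
= 0.02500

Final: 0.02500


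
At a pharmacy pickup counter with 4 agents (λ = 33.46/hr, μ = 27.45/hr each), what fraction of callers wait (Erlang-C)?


a = λ/μ = 1.2189; ρ = a/4 = 0.3047
P₀ = 0.294463 (from M/M/c formula)
C(c,a) = [a^c/(c!(1−ρ))]·P₀ = [2.20767/(24·0.6953)]·0.294463
= 0.13230·0.294463 = 0.038959

Final: 0.038959


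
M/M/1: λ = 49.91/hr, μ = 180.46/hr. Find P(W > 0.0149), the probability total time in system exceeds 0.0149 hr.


W ~ Exponential(μ−λ) for M/M/1.
μ − λ = 180.46 − 49.91 = 130.5500
P(W > t) = e^{−(μ−λ)t} = e^{−1.9452} = 0.142959

Final: 0.142959


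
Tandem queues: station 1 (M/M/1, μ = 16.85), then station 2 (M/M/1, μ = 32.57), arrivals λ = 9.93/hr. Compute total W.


Each node sees arrival rate λ = 9.93/hr (tandem ⇒ throughput preserved).
W₁ = 1/(μ₁−λ) = 1/(16.85−9.93) = 0.14451 hr
W₂ = 1/(μ₂−λ) = 1/(32.57−9.93) = 0.04417 hr
W_total = W₁ + W₂ = 0.14451 + 0.04417 = 0.18868 hr

Final: 0.18868 hr


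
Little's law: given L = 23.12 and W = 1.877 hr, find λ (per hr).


λ = L/W = 23.12/1.877 = 12.3175 /hr

Final: 12.3175 /hr


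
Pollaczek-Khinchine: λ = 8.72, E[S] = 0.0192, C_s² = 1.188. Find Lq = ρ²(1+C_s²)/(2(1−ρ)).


ρ = λ·E[S] = 8.72·0.0192 = 0.1674
Lq = ρ²(1+C_s²)/(2(1−ρ)) = 0.02803·(1+1.188)/(2·0.8326)
= 0.02803·2.1880/1.6652 = 0.03683

Final: 0.03683


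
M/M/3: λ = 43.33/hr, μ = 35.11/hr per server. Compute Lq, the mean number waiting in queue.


a = λ/μ = 1.2341; ρ = a/3 = 0.4114
P₀ = 0.283458
Lq = P₀·a^c·ρ / (c!·(1−ρ)²) = 0.283458·1.87964·0.4114/(6·0.34648)
= 0.10543

Final: 0.10543


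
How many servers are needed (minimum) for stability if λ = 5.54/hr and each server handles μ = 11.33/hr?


Stability requires cμ > λ ⇔ c > λ/μ.
λ/μ = 5.54/11.33 = 0.4890
Minimum integer c = ⌊0.4890⌋ + 1 = 1
Check: 1·11.33 = 11.33 > 5.54, while 0·11.33 = 0.00 ≤ 5.54

Final: 1 servers


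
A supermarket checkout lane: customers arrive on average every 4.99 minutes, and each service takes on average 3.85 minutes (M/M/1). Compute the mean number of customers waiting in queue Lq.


λ = 60/4.99 = 12.0240 /hr
μ = 60/3.85 = 15.5844 /hr
ρ = λ/μ = 12.0240/15.5844 = 0.7715
Lq = ρ²/(1−ρ) = 0.5953/0.2285 = 2.6056

Final: 2.6056
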